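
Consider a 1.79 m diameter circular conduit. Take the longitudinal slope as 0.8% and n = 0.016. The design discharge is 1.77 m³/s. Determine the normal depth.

Manning's equation rearranged: A R^(2/3) = nQ / (1·√S) = 0.016 × 1.77 / (√0.008) = 0.3166.
At y = 0.629 m: A R^(2/3) = 0.39 — over.
At y = 0.469 m: A R^(2/3) = 0.2213 — short.
At y = 0.564 m: A R^(2/3) = 0.3169 — close enough.

y_n = 0.564 m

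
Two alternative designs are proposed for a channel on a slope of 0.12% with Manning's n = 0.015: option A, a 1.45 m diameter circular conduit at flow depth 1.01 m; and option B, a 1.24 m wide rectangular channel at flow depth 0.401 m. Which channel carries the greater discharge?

channel A

Channel A: For a circular section of diameter D = 1.45 m at depth y = 1.01 m, the central angle is θ = 2 arccos(1 − 2y/D) = 3.95 rad. Then A = (D²/8)(θ − sin θ) = 1.228 m² and P = Dθ/2 = 2.863 m. Hydraulic radius R = A/P = 1.228/2.863 = 0.4288 m. Q_A = (1/0.015)·1.228·0.4288^(2/3)·√0.0012 = 1.613 m³/s.
Channel B: Flow area A = b·y = 1.24 × 0.401 = 0.4972 m². Wetted perimeter P = b + 2y = 1.24 + 2×0.401 = 2.042 m. Hydraulic radius R = A/P = 0.4972/2.042 = 0.2435 m. Q_B = (1/0.015)·0.4972·0.2435^(2/3)·√0.0012 = 0.4478 m³/s.
Q_A = 1.613 m³/s vs Q_B = 0.4478 m³/s, so channel A carries more.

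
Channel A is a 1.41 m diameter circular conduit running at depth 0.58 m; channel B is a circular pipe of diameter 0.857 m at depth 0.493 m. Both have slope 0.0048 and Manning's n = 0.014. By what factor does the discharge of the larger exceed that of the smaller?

Channel A: For a circular section of diameter D = 1.41 m at depth y = 0.58 m, the central angle is θ = 2 arccos(1 − 2y/D) = 2.785 rad. Then A = (D²/8)(θ − sin θ) = 0.6054 m² and P = Dθ/2 = 1.963 m. Hydraulic radius R = A/P = 0.6054/1.963 = 0.3083 m. Q_A = (1/0.014)·0.6054·0.3083^(2/3)·√0.0048 = 1.367 m³/s.
Channel B: For a circular section of diameter D = 0.857 m at depth y = 0.493 m, the central angle is θ = 2 arccos(1 − 2y/D) = 3.444 rad. Then A = (D²/8)(θ − sin θ) = 0.3435 m² and P = Dθ/2 = 1.476 m. Hydraulic radius R = A/P = 0.3435/1.476 = 0.2328 m. Q_B = (1/0.014)·0.3435·0.2328^(2/3)·√0.0048 = 0.6432 m³/s.
The larger discharge is 1.367 m³/s and the smaller is 0.6432 m³/s; the ratio is 2.13.

2.13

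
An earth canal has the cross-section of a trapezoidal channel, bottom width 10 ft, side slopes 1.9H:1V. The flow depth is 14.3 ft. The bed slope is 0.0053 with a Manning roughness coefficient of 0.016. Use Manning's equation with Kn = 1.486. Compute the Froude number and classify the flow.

With bottom width b = 10 ft and side slope z = 1.9: A = (b + zy)y = (10 + 1.9×14.3)×14.3 = 531.5 ft²; P = b + 2y√(1+z²) = 10 + 2×14.3×2.147 = 71.41 ft.
Hydraulic radius R = A/P = 531.5/71.41 = 7.444 ft.
V = (1.486/n) R^(2/3) √S = (1.486/0.016) × 7.444^(2/3) × √0.0053 = 25.78 ft/s. Hydraulic depth D_h = A/T = 531.5/64.34 = 8.261 ft.
Froude number Fr = V/√(g·D_h) = 25.78/√(32.2×8.261) = 1.58, which is greater than 1, so the flow is supercritical.

supercritical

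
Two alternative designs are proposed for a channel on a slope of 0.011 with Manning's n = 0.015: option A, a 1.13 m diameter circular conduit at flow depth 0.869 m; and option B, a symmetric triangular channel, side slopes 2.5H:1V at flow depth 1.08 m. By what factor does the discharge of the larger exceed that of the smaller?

4.54

Channel A: For a circular section of diameter D = 1.13 m at depth y = 0.869 m, the central angle is θ = 2 arccos(1 − 2y/D) = 4.278 rad. Then A = (D²/8)(θ − sin θ) = 0.8276 m² and P = Dθ/2 = 2.417 m. Hydraulic radius R = A/P = 0.8276/2.417 = 0.3424 m. Q_A = (1/0.015)·0.8276·0.3424^(2/3)·√0.011 = 2.832 m³/s.
Channel B: For a triangular section with side slope z = 2.5: A = zy² = 2.5×1.08² = 2.916 m²; P = 2y√(1+z²) = 2×1.08×2.693 = 5.816 m. Hydraulic radius R = A/P = 2.916/5.816 = 0.5014 m. Q_B = (1/0.015)·2.916·0.5014^(2/3)·√0.011 = 12.87 m³/s.
The larger discharge is 12.87 m³/s and the smaller is 2.832 m³/s; the ratio is 4.54.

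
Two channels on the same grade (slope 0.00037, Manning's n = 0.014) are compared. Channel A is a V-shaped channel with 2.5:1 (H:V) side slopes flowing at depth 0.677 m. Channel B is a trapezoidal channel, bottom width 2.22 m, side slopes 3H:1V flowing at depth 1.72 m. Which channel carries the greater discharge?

channel B

Channel A: For a triangular section with side slope z = 2.5: A = zy² = 2.5×0.677² = 1.146 m²; P = 2y√(1+z²) = 2×0.677×2.693 = 3.646 m. Hydraulic radius R = A/P = 1.146/3.646 = 0.3143 m. Q_A = (1/0.014)·1.146·0.3143^(2/3)·√0.00037 = 0.7277 m³/s.
Channel B: With bottom width b = 2.22 m and side slope z = 3: A = (b + zy)y = (2.22 + 3×1.72)×1.72 = 12.69 m²; P = b + 2y√(1+z²) = 2.22 + 2×1.72×3.162 = 13.1 m. Hydraulic radius R = A/P = 12.69/13.1 = 0.9691 m. Q_B = (1/0.014)·12.69·0.9691^(2/3)·√0.00037 = 17.08 m³/s.
Q_A = 0.7277 m³/s vs Q_B = 17.08 m³/s, so channel B carries more.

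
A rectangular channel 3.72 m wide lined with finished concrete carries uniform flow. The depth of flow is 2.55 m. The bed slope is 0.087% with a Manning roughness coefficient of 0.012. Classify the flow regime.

subcritical

Flow area A = b·y = 3.72 × 2.55 = 9.486 m². Wetted perimeter P = b + 2y = 3.72 + 2×2.55 = 8.82 m.
Hydraulic radius R = A/P = 9.486/8.82 = 1.076 m.
V = (1/n) R^(2/3) √S = (1/0.012) × 1.076^(2/3) × √0.00087 = 2.58 m/s. Hydraulic depth D_h = A/T = 9.486/3.72 = 2.55 m.
Froude number Fr = V/√(g·D_h) = 2.58/√(9.81×2.55) = 0.516, which is less than 1, so the flow is subcritical.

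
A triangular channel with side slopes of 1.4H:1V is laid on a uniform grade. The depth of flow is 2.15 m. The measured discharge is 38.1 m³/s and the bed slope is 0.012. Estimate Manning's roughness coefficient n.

n = 0.017

For a triangular section with side slope z = 1.4: A = zy² = 1.4×2.15² = 6.471 m²; P = 2y√(1+z²) = 2×2.15×1.72 = 7.398 m.
Hydraulic radius R = A/P = 6.471/7.398 = 0.8748 m.
Rearranging Manning's equation: n = (1/Q) A R^(2/3) S^(1/2) = (1/38.1) × 6.471 × 0.8748^(2/3) × √0.012 = 0.017.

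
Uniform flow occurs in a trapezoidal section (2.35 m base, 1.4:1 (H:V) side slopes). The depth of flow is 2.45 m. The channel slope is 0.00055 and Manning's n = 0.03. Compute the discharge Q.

With bottom width b = 2.35 m and side slope z = 1.4: A = (b + zy)y = (2.35 + 1.4×2.45)×2.45 = 14.16 m²; P = b + 2y√(1+z²) = 2.35 + 2×2.45×1.72 = 10.78 m.
Hydraulic radius R = A/P = 14.16/10.78 = 1.314 m.
Manning's equation: Q = (1/n) A R^(2/3) S^(1/2) = (1/0.03) × 14.16 × 1.314^(2/3) × 0.00055^(1/2) = 13.3 m³/s.

Q = 13.3 m³/s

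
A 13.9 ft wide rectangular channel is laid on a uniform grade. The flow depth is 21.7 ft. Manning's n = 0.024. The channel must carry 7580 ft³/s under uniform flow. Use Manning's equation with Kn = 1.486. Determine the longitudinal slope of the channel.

S = 0.018

Flow area A = b·y = 13.9 × 21.7 = 301.6 ft². Wetted perimeter P = b + 2y = 13.9 + 2×21.7 = 57.3 ft.
Hydraulic radius R = A/P = 301.6/57.3 = 5.264 ft.
From Manning's equation, S = [nQ / (1.486 A R^(2/3))]² = [0.024 × 7580 / (1.486 × 301.6 × 5.264^(2/3))]² = 0.018.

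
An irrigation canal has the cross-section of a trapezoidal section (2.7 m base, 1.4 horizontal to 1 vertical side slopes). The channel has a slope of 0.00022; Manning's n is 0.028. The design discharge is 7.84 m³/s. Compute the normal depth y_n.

y_n = 2.21 m

Manning's equation rearranged: A R^(2/3) = nQ / (1·√S) = 0.028 × 7.84 / (√0.00022) = 14.8.
Trying y = 1.87 m: A R^(2/3) = 10.52 — short.
Trying y = 2.6 m: A R^(2/3) = 20.78 — over.
Trying y = 2.21 m: A R^(2/3) = 14.8 — ≈ 14.8.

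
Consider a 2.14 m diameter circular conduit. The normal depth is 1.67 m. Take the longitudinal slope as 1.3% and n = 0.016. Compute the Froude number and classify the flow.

For a circular section of diameter D = 2.14 m at depth y = 1.67 m, the central angle is θ = 2 arccos(1 − 2y/D) = 4.332 rad. Then A = (D²/8)(θ − sin θ) = 3.012 m² and P = Dθ/2 = 4.635 m.
Hydraulic radius R = A/P = 3.012/4.635 = 0.6497 m.
V = (1/n) R^(2/3) √S = (1/0.016) × 0.6497^(2/3) × √0.013 = 5.345 m/s. Hydraulic depth D_h = A/T = 3.012/1.772 = 1.7 m.
Froude number Fr = V/√(g·D_h) = 5.345/√(9.81×1.7) = 1.31, which is greater than 1, so the flow is supercritical.

supercritical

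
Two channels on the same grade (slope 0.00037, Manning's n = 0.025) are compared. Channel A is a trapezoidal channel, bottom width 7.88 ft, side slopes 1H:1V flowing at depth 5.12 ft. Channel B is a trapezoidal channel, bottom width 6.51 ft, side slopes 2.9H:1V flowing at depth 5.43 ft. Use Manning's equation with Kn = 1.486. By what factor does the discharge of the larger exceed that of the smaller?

Channel A: With bottom width b = 7.88 ft and side slope z = 1: A = (b + zy)y = (7.88 + 1×5.12)×5.12 = 66.56 ft²; P = b + 2y√(1+z²) = 7.88 + 2×5.12×1.414 = 22.36 ft. Hydraulic radius R = A/P = 66.56/22.36 = 2.977 ft. Q_A = (1.486/0.025)·66.56·2.977^(2/3)·√0.00037 = 157.5 ft³/s.
Channel B: With bottom width b = 6.51 ft and side slope z = 2.9: A = (b + zy)y = (6.51 + 2.9×5.43)×5.43 = 120.9 ft²; P = b + 2y√(1+z²) = 6.51 + 2×5.43×3.068 = 39.82 ft. Hydraulic radius R = A/P = 120.9/39.82 = 3.035 ft. Q_B = (1.486/0.025)·120.9·3.035^(2/3)·√0.00037 = 289.6 ft³/s.
The larger discharge is 289.6 ft³/s and the smaller is 157.5 ft³/s; the ratio is 1.84.

1.84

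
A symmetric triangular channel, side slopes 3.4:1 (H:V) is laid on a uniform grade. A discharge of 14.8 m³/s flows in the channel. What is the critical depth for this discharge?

At critical depth, Q² T / (g A³) = 1, i.e. A³/T = Q²/g = 14.8²/9.81 = 22.33.
At y = 0.983 m: A³/T = 5.305 — short.
At y = 1.64 m: A³/T = 68.57 — over.
At y = 1.31 m: A³/T = 22.3 — ≈ 22.33.

y_c = 1.31 m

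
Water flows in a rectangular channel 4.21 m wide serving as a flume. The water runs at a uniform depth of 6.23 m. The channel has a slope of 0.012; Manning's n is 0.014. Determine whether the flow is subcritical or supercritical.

Flow area A = b·y = 4.21 × 6.23 = 26.23 m². Wetted perimeter P = b + 2y = 4.21 + 2×6.23 = 16.67 m.
Hydraulic radius R = A/P = 26.23/16.67 = 1.573 m.
V = (1/n) R^(2/3) √S = (1/0.014) × 1.573^(2/3) × √0.012 = 10.58 m/s. Hydraulic depth D_h = A/T = 26.23/4.21 = 6.23 m.
Froude number Fr = V/√(g·D_h) = 10.58/√(9.81×6.23) = 1.35, which is greater than 1, so the flow is supercritical.

supercritical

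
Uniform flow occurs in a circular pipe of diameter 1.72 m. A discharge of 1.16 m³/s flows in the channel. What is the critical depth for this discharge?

y_c = 0.525 m

At critical depth, Q² T / (g A³) = 1, i.e. A³/T = Q²/g = 1.16²/9.81 = 0.1372.
Trying y = 0.623 m: A³/T = 0.2648 — high.
Trying y = 0.359 m: A³/T = 0.0311 — low.
Trying y = 0.525 m: A³/T = 0.1367 — close enough.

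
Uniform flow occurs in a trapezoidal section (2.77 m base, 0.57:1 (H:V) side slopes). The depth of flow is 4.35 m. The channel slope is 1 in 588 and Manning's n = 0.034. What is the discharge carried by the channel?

Q = 40.8 m³/s

With bottom width b = 2.77 m and side slope z = 0.57: A = (b + zy)y = (2.77 + 0.57×4.35)×4.35 = 22.84 m²; P = b + 2y√(1+z²) = 2.77 + 2×4.35×1.151 = 12.78 m.
Hydraulic radius R = A/P = 22.84/12.78 = 1.786 m.
Manning's equation: Q = (1/n) A R^(2/3) S^(1/2) = (1/0.034) × 22.84 × 1.786^(2/3) × 0.001701^(1/2) = 40.8 m³/s.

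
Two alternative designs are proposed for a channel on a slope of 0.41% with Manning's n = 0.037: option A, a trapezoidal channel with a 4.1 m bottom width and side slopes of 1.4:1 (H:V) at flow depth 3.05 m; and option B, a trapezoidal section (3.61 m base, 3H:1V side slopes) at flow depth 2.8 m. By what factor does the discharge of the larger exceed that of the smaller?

1.23

Channel A: With bottom width b = 4.1 m and side slope z = 1.4: A = (b + zy)y = (4.1 + 1.4×3.05)×3.05 = 25.53 m²; P = b + 2y√(1+z²) = 4.1 + 2×3.05×1.72 = 14.59 m. Hydraulic radius R = A/P = 25.53/14.59 = 1.749 m. Q_A = (1/0.037)·25.53·1.749^(2/3)·√0.0041 = 64.14 m³/s.
Channel B: With bottom width b = 3.61 m and side slope z = 3: A = (b + zy)y = (3.61 + 3×2.8)×2.8 = 33.63 m²; P = b + 2y√(1+z²) = 3.61 + 2×2.8×3.162 = 21.32 m. Hydraulic radius R = A/P = 33.63/21.32 = 1.577 m. Q_B = (1/0.037)·33.63·1.577^(2/3)·√0.0041 = 78.86 m³/s.
The larger discharge is 78.86 m³/s and the smaller is 64.14 m³/s; the ratio is 1.23.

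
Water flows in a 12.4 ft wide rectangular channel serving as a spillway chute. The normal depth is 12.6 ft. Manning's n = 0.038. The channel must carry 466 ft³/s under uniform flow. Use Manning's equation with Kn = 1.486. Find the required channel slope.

S = 0.000871

Flow area A = b·y = 12.4 × 12.6 = 156.2 ft². Wetted perimeter P = b + 2y = 12.4 + 2×12.6 = 37.6 ft.
Hydraulic radius R = A/P = 156.2/37.6 = 4.155 ft.
From Manning's equation, S = [nQ / (1.486 A R^(2/3))]² = [0.038 × 466 / (1.486 × 156.2 × 4.155^(2/3))]² = 0.000871.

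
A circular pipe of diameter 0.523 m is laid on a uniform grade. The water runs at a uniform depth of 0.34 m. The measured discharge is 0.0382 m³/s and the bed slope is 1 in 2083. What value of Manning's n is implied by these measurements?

For a circular section of diameter D = 0.523 m at depth y = 0.34 m, the central angle is θ = 2 arccos(1 − 2y/D) = 3.751 rad. Then A = (D²/8)(θ − sin θ) = 0.1478 m² and P = Dθ/2 = 0.981 m.
Hydraulic radius R = A/P = 0.1478/0.981 = 0.1507 m.
Rearranging Manning's equation: n = (1/Q) A R^(2/3) S^(1/2) = (1/0.0382) × 0.1478 × 0.1507^(2/3) × √0.0004801 = 0.024.

n = 0.024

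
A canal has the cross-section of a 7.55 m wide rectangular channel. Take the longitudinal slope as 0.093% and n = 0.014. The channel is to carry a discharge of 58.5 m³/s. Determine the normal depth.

Manning's equation rearranged: A R^(2/3) = nQ / (1·√S) = 0.014 × 58.5 / (√0.00093) = 26.86.
At y = 2.13 m: A R^(2/3) = 19.76 — low.
At y = 3.21 m: A R^(2/3) = 34.99 — high.
At y = 2.65 m: A R^(2/3) = 26.88 — matches.

y_n = 2.65 m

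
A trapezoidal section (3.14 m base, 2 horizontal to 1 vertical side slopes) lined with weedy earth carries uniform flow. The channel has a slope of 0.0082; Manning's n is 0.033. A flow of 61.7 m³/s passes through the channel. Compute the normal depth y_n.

y_n = 2.35 m

Manning's equation rearranged: A R^(2/3) = nQ / (1·√S) = 0.033 × 61.7 / (√0.0082) = 22.48.
Trying y = 2.63 m: A R^(2/3) = 28.72 — high.
Trying y = 1.95 m: A R^(2/3) = 15.13 — low.
Trying y = 2.35 m: A R^(2/3) = 22.5 — matches.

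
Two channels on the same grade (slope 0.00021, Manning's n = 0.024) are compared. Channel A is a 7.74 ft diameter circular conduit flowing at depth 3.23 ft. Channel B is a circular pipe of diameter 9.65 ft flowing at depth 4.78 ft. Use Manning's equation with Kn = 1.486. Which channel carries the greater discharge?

channel B

Channel A: For a circular section of diameter D = 7.74 ft at depth y = 3.23 ft, the central angle is θ = 2 arccos(1 − 2y/D) = 2.809 rad. Then A = (D²/8)(θ − sin θ) = 18.59 ft² and P = Dθ/2 = 10.87 ft. Hydraulic radius R = A/P = 18.59/10.87 = 1.71 ft. Q_A = (1.486/0.024)·18.59·1.71^(2/3)·√0.00021 = 23.86 ft³/s.
Channel B: For a circular section of diameter D = 9.65 ft at depth y = 4.78 ft, the central angle is θ = 2 arccos(1 − 2y/D) = 3.123 rad. Then A = (D²/8)(θ − sin θ) = 36.13 ft² and P = Dθ/2 = 15.07 ft. Hydraulic radius R = A/P = 36.13/15.07 = 2.398 ft. Q_B = (1.486/0.024)·36.13·2.398^(2/3)·√0.00021 = 58.09 ft³/s.
Q_A = 23.86 ft³/s vs Q_B = 58.09 ft³/s, so channel B carries more.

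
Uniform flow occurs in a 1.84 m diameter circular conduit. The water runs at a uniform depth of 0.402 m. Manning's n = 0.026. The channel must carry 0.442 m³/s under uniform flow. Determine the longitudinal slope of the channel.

For a circular section of diameter D = 1.84 m at depth y = 0.402 m, the central angle is θ = 2 arccos(1 − 2y/D) = 1.945 rad. Then A = (D²/8)(θ − sin θ) = 0.4295 m² and P = Dθ/2 = 1.79 m.
Hydraulic radius R = A/P = 0.4295/1.79 = 0.24 m.
From Manning's equation, S = [nQ / (1 A R^(2/3))]² = [0.026 × 0.442 / (1 × 0.4295 × 0.24^(2/3))]² = 0.0048.

S = 0.0048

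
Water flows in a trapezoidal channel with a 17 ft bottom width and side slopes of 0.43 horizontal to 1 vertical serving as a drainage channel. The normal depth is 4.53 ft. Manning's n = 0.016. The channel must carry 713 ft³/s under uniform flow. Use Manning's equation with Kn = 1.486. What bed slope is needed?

S = 0.0017

With bottom width b = 17 ft and side slope z = 0.43: A = (b + zy)y = (17 + 0.43×4.53)×4.53 = 85.83 ft²; P = b + 2y√(1+z²) = 17 + 2×4.53×1.089 = 26.86 ft.
Hydraulic radius R = A/P = 85.83/26.86 = 3.195 ft.
From Manning's equation, S = [nQ / (1.486 A R^(2/3))]² = [0.016 × 713 / (1.486 × 85.83 × 3.195^(2/3))]² = 0.0017.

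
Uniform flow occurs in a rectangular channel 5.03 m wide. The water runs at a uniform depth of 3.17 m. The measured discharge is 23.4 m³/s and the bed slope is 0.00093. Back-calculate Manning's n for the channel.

Flow area A = b·y = 5.03 × 3.17 = 15.95 m². Wetted perimeter P = b + 2y = 5.03 + 2×3.17 = 11.37 m.
Hydraulic radius R = A/P = 15.95/11.37 = 1.402 m.
Rearranging Manning's equation: n = (1/Q) A R^(2/3) S^(1/2) = (1/23.4) × 15.95 × 1.402^(2/3) × √0.00093 = 0.026.

n = 0.026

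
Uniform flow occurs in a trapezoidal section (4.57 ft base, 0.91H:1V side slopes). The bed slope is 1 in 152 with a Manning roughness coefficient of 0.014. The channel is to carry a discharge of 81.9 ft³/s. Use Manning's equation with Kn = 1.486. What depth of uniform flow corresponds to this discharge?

y_n = 1.54 ft

Manning's equation rearranged: A R^(2/3) = nQ / (1.486·√S) = 0.014 × 81.9 / (1.486 × √0.006579) = 9.513.
Try y = 1.89 ft: A R^(2/3) = 13.63 — high.
Try y = 1.06 ft: A R^(2/3) = 5.009 — low.
Try y = 1.54 ft: A R^(2/3) = 9.517 — matches.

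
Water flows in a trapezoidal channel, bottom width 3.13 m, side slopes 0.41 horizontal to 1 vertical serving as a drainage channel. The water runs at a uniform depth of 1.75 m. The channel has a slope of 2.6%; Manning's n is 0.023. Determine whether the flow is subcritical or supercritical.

With bottom width b = 3.13 m and side slope z = 0.41: A = (b + zy)y = (3.13 + 0.41×1.75)×1.75 = 6.733 m²; P = b + 2y√(1+z²) = 3.13 + 2×1.75×1.081 = 6.913 m.
Hydraulic radius R = A/P = 6.733/6.913 = 0.974 m.
V = (1/n) R^(2/3) √S = (1/0.023) × 0.974^(2/3) × √0.026 = 6.889 m/s. Hydraulic depth D_h = A/T = 6.733/4.565 = 1.475 m.
Froude number Fr = V/√(g·D_h) = 6.889/√(9.81×1.475) = 1.81, which is greater than 1, so the flow is supercritical.

supercritical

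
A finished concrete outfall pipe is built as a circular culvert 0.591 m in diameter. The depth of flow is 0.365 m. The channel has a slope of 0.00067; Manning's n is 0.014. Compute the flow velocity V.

V = 0.559 m/s

For a circular section of diameter D = 0.591 m at depth y = 0.365 m, the central angle is θ = 2 arccos(1 − 2y/D) = 3.616 rad. Then A = (D²/8)(θ − sin θ) = 0.1779 m² and P = Dθ/2 = 1.069 m.
Hydraulic radius R = A/P = 0.1779/1.069 = 0.1664 m.
From Manning's equation, V = (1/n) R^(2/3) S^(1/2) = (1/0.014) × 0.1664^(2/3) × 0.00067^(1/2) = 0.559 m/s.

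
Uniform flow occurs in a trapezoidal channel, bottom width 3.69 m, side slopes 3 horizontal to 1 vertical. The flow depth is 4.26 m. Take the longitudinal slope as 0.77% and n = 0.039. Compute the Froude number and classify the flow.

subcritical

With bottom width b = 3.69 m and side slope z = 3: A = (b + zy)y = (3.69 + 3×4.26)×4.26 = 70.16 m²; P = b + 2y√(1+z²) = 3.69 + 2×4.26×3.162 = 30.63 m.
Hydraulic radius R = A/P = 70.16/30.63 = 2.29 m.
V = (1/n) R^(2/3) √S = (1/0.039) × 2.29^(2/3) × √0.0077 = 3.91 m/s. Hydraulic depth D_h = A/T = 70.16/29.25 = 2.399 m.
Froude number Fr = V/√(g·D_h) = 3.91/√(9.81×2.399) = 0.806, which is less than 1, so the flow is subcritical.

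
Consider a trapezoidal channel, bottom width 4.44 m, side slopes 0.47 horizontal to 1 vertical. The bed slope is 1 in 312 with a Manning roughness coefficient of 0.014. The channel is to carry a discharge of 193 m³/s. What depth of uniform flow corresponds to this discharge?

Manning's equation rearranged: A R^(2/3) = nQ / (1·√S) = 0.014 × 193 / (√0.003205) = 47.73.
At y = 5.57 m: A R^(2/3) = 69.43 — over.
At y = 3.61 m: A R^(2/3) = 32.59 — short.
At y = 4.51 m: A R^(2/3) = 47.8 — matches.

y_n = 4.51 m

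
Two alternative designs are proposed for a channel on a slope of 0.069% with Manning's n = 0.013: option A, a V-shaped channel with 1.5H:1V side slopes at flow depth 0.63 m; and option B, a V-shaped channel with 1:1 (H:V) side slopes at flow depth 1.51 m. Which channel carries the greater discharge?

channel B

Channel A: For a triangular section with side slope z = 1.5: A = zy² = 1.5×0.63² = 0.5954 m²; P = 2y√(1+z²) = 2×0.63×1.803 = 2.271 m. Hydraulic radius R = A/P = 0.5954/2.271 = 0.2621 m. Q_A = (1/0.013)·0.5954·0.2621^(2/3)·√0.00069 = 0.4927 m³/s.
Channel B: For a triangular section with side slope z = 1: A = zy² = 1×1.51² = 2.28 m²; P = 2y√(1+z²) = 2×1.51×1.414 = 4.271 m. Hydraulic radius R = A/P = 2.28/4.271 = 0.5339 m. Q_B = (1/0.013)·2.28·0.5339^(2/3)·√0.00069 = 3.032 m³/s.
Q_A = 0.4927 m³/s vs Q_B = 3.032 m³/s, so channel B carries more.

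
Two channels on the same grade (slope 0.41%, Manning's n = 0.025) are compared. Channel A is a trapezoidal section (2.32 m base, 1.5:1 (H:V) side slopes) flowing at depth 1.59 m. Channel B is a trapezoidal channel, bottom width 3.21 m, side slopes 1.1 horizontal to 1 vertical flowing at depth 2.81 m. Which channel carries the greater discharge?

Channel A: With bottom width b = 2.32 m and side slope z = 1.5: A = (b + zy)y = (2.32 + 1.5×1.59)×1.59 = 7.481 m²; P = b + 2y√(1+z²) = 2.32 + 2×1.59×1.803 = 8.053 m. Hydraulic radius R = A/P = 7.481/8.053 = 0.929 m. Q_A = (1/0.025)·7.481·0.929^(2/3)·√0.0041 = 18.24 m³/s.
Channel B: With bottom width b = 3.21 m and side slope z = 1.1: A = (b + zy)y = (3.21 + 1.1×2.81)×2.81 = 17.71 m²; P = b + 2y√(1+z²) = 3.21 + 2×2.81×1.487 = 11.56 m. Hydraulic radius R = A/P = 17.71/11.56 = 1.531 m. Q_B = (1/0.025)·17.71·1.531^(2/3)·√0.0041 = 60.24 m³/s.
Q_A = 18.24 m³/s vs Q_B = 60.24 m³/s, so channel B carries more.

channel B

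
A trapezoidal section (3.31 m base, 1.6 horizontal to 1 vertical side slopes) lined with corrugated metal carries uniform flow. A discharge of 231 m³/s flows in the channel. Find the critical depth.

At critical depth, Q² T / (g A³) = 1, i.e. A³/T = Q²/g = 231²/9.81 = 5439.
Try y = 5.29 m: A³/T = 11940 — too large.
Try y = 3.86 m: A³/T = 3134 — too small.
Try y = 4.4 m: A³/T = 5431 — matches.

y_c = 4.4 m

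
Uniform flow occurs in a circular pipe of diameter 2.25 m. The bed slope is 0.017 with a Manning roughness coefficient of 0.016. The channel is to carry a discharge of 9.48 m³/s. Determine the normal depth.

Manning's equation rearranged: A R^(2/3) = nQ / (1·√S) = 0.016 × 9.48 / (√0.017) = 1.163.
Trying y = 1.12 m: A R^(2/3) = 1.344 — too large.
Trying y = 1.03 m: A R^(2/3) = 1.163 — matches.

y_n = 1.03 m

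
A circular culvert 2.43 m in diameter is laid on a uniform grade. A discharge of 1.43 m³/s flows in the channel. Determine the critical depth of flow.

At critical depth, Q² T / (g A³) = 1, i.e. A³/T = Q²/g = 1.43²/9.81 = 0.2085.
Trying y = 0.386 m: A³/T = 0.05994 — too small.
Trying y = 0.676 m: A³/T = 0.5367 — too large.
Trying y = 0.53 m: A³/T = 0.2079 — close enough.

y_c = 0.53 m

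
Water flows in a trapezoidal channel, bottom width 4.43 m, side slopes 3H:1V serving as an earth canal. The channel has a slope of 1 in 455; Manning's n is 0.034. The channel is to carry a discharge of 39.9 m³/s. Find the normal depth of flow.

Manning's equation rearranged: A R^(2/3) = nQ / (1·√S) = 0.034 × 39.9 / (√0.002198) = 28.94.
Trying y = 2.55 m: A R^(2/3) = 40.34 — too large.
Trying y = 2.19 m: A R^(2/3) = 28.96 — matches.

y_n = 2.19 m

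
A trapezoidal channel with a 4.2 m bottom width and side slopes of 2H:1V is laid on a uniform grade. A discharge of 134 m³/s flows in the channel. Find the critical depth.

At critical depth, Q² T / (g A³) = 1, i.e. A³/T = Q²/g = 134²/9.81 = 1830.
Try y = 2.34 m: A³/T = 661.6 — low.
Try y = 3.74 m: A³/T = 4351 — high.
Try y = 3.03 m: A³/T = 1841 — close enough.

y_c = 3.03 m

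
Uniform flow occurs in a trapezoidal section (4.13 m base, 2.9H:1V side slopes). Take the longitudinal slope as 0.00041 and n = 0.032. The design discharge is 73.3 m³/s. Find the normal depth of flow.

y_n = 4.15 m

Manning's equation rearranged: A R^(2/3) = nQ / (1·√S) = 0.032 × 73.3 / (√0.00041) = 115.8.
Try y = 3.64 m: A R^(2/3) = 85.43 — too small.
Try y = 5.07 m: A R^(2/3) = 185.6 — too large.
Try y = 4.15 m: A R^(2/3) = 115.8 — ≈ 115.8.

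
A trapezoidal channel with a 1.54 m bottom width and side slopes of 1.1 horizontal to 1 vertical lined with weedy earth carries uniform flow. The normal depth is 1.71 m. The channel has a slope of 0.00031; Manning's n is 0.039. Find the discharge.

With bottom width b = 1.54 m and side slope z = 1.1: A = (b + zy)y = (1.54 + 1.1×1.71)×1.71 = 5.85 m²; P = b + 2y√(1+z²) = 1.54 + 2×1.71×1.487 = 6.624 m.
Hydraulic radius R = A/P = 5.85/6.624 = 0.8831 m.
Manning's equation: Q = (1/n) A R^(2/3) S^(1/2) = (1/0.039) × 5.85 × 0.8831^(2/3) × 0.00031^(1/2) = 2.43 m³/s.

Q = 2.43 m³/s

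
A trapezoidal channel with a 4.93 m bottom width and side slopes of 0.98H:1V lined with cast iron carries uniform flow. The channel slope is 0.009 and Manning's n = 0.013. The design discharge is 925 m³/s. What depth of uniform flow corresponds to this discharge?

Manning's equation rearranged: A R^(2/3) = nQ / (1·√S) = 0.013 × 925 / (√0.009) = 126.8.
Try y = 6.44 m: A R^(2/3) = 155.6 — over.
Try y = 4.79 m: A R^(2/3) = 85.21 — short.
Try y = 5.83 m: A R^(2/3) = 126.7 — ≈ 126.8.

y_n = 5.83 m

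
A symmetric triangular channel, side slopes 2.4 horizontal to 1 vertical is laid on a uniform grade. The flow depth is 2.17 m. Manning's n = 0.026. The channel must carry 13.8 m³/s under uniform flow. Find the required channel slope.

S = 0.00101

For a triangular section with side slope z = 2.4: A = zy² = 2.4×2.17² = 11.3 m²; P = 2y√(1+z²) = 2×2.17×2.6 = 11.28 m.
Hydraulic radius R = A/P = 11.3/11.28 = 1.002 m.
From Manning's equation, S = [nQ / (1 A R^(2/3))]² = [0.026 × 13.8 / (1 × 11.3 × 1.002^(2/3))]² = 0.00101.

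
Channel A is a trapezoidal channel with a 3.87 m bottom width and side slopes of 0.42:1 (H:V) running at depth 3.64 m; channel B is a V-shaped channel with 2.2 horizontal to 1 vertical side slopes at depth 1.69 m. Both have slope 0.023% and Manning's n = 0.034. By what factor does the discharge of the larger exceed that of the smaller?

5.24

Channel A: With bottom width b = 3.87 m and side slope z = 0.42: A = (b + zy)y = (3.87 + 0.42×3.64)×3.64 = 19.65 m²; P = b + 2y√(1+z²) = 3.87 + 2×3.64×1.085 = 11.77 m. Hydraulic radius R = A/P = 19.65/11.77 = 1.67 m. Q_A = (1/0.034)·19.65·1.67^(2/3)·√0.00023 = 12.34 m³/s.
Channel B: For a triangular section with side slope z = 2.2: A = zy² = 2.2×1.69² = 6.283 m²; P = 2y√(1+z²) = 2×1.69×2.417 = 8.168 m. Hydraulic radius R = A/P = 6.283/8.168 = 0.7693 m. Q_B = (1/0.034)·6.283·0.7693^(2/3)·√0.00023 = 2.353 m³/s.
The larger discharge is 12.34 m³/s and the smaller is 2.353 m³/s; the ratio is 5.24.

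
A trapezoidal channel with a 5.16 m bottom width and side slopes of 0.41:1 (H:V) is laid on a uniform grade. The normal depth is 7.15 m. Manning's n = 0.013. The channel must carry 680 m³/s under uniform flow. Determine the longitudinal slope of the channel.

S = 0.0059

With bottom width b = 5.16 m and side slope z = 0.41: A = (b + zy)y = (5.16 + 0.41×7.15)×7.15 = 57.85 m²; P = b + 2y√(1+z²) = 5.16 + 2×7.15×1.081 = 20.62 m.
Hydraulic radius R = A/P = 57.85/20.62 = 2.806 m.
From Manning's equation, S = [nQ / (1 A R^(2/3))]² = [0.013 × 680 / (1 × 57.85 × 2.806^(2/3))]² = 0.0059.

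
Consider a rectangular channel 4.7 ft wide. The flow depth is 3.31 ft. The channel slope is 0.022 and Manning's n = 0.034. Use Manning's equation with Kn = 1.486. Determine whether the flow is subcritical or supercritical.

subcritical

Flow area A = b·y = 4.7 × 3.31 = 15.56 ft². Wetted perimeter P = b + 2y = 4.7 + 2×3.31 = 11.32 ft.
Hydraulic radius R = A/P = 15.56/11.32 = 1.374 ft.
V = (1.486/n) R^(2/3) √S = (1.486/0.034) × 1.374^(2/3) × √0.022 = 8.013 ft/s. Hydraulic depth D_h = A/T = 15.56/4.7 = 3.31 ft.
Froude number Fr = V/√(g·D_h) = 8.013/√(32.2×3.31) = 0.776, which is less than 1, so the flow is subcritical.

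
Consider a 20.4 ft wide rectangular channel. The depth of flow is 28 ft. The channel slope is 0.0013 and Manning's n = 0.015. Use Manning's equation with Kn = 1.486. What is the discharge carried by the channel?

Flow area A = b·y = 20.4 × 28 = 571.2 ft². Wetted perimeter P = b + 2y = 20.4 + 2×28 = 76.4 ft.
Hydraulic radius R = A/P = 571.2/76.4 = 7.476 ft.
Manning's equation: Q = (1.486/n) A R^(2/3) S^(1/2) = (1.486/0.015) × 571.2 × 7.476^(2/3) × 0.0013^(1/2) = 7800 ft³/s.

Q = 7800 ft³/s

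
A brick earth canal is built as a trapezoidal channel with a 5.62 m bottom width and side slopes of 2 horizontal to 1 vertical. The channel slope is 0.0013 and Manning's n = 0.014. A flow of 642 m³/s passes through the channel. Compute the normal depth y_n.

Manning's equation rearranged: A R^(2/3) = nQ / (1·√S) = 0.014 × 642 / (√0.0013) = 249.3.
Trying y = 7.08 m: A R^(2/3) = 338.4 — too large.
Trying y = 6.19 m: A R^(2/3) = 249.2 — ≈ 249.3.

y_n = 6.19 m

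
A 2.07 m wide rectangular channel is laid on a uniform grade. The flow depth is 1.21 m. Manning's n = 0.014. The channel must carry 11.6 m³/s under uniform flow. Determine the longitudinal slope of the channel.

S = 0.00915

Flow area A = b·y = 2.07 × 1.21 = 2.505 m². Wetted perimeter P = b + 2y = 2.07 + 2×1.21 = 4.49 m.
Hydraulic radius R = A/P = 2.505/4.49 = 0.5578 m.
From Manning's equation, S = [nQ / (1 A R^(2/3))]² = [0.014 × 11.6 / (1 × 2.505 × 0.5578^(2/3))]² = 0.00915.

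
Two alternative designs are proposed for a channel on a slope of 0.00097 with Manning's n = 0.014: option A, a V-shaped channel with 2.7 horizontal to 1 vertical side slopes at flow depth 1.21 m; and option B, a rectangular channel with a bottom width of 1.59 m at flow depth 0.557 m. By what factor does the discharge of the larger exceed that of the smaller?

6.44

Channel A: For a triangular section with side slope z = 2.7: A = zy² = 2.7×1.21² = 3.953 m²; P = 2y√(1+z²) = 2×1.21×2.879 = 6.968 m. Hydraulic radius R = A/P = 3.953/6.968 = 0.5673 m. Q_A = (1/0.014)·3.953·0.5673^(2/3)·√0.00097 = 6.027 m³/s.
Channel B: Flow area A = b·y = 1.59 × 0.557 = 0.8856 m². Wetted perimeter P = b + 2y = 1.59 + 2×0.557 = 2.704 m. Hydraulic radius R = A/P = 0.8856/2.704 = 0.3275 m. Q_B = (1/0.014)·0.8856·0.3275^(2/3)·√0.00097 = 0.9361 m³/s.
The larger discharge is 6.027 m³/s and the smaller is 0.9361 m³/s; the ratio is 6.44.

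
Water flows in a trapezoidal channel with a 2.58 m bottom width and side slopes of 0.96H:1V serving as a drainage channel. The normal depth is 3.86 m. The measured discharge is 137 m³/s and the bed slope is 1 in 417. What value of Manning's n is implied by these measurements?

n = 0.013

With bottom width b = 2.58 m and side slope z = 0.96: A = (b + zy)y = (2.58 + 0.96×3.86)×3.86 = 24.26 m²; P = b + 2y√(1+z²) = 2.58 + 2×3.86×1.386 = 13.28 m.
Hydraulic radius R = A/P = 24.26/13.28 = 1.827 m.
Rearranging Manning's equation: n = (1/Q) A R^(2/3) S^(1/2) = (1/137) × 24.26 × 1.827^(2/3) × √0.002398 = 0.013.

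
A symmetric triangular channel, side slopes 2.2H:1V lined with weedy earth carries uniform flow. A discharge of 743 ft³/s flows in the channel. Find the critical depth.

y_c = 5.89 ft

At critical depth, Q² T / (g A³) = 1, i.e. A³/T = Q²/g = 743²/32.2 = 17140.
Try y = 6.55 ft: A³/T = 29180 — high.
Try y = 5.07 ft: A³/T = 8107 — low.
Try y = 5.89 ft: A³/T = 17160 — close enough.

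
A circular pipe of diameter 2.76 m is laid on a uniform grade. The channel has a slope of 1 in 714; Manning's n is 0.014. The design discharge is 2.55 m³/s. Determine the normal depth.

Manning's equation rearranged: A R^(2/3) = nQ / (1·√S) = 0.014 × 2.55 / (√0.001401) = 0.9539.
Try y = 0.738 m: A R^(2/3) = 0.7308 — low.
Try y = 1.07 m: A R^(2/3) = 1.486 — high.
Try y = 0.846 m: A R^(2/3) = 0.9537 — ≈ 0.9539.

y_n = 0.846 m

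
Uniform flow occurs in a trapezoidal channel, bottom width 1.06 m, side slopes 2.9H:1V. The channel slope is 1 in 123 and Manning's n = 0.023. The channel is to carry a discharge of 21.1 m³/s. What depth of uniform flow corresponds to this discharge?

y_n = 1.35 m

Manning's equation rearranged: A R^(2/3) = nQ / (1·√S) = 0.023 × 21.1 / (√0.00813) = 5.382.
Trying y = 1.47 m: A R^(2/3) = 6.61 — over.
Trying y = 1.07 m: A R^(2/3) = 3.113 — short.
Trying y = 1.35 m: A R^(2/3) = 5.39 — matches.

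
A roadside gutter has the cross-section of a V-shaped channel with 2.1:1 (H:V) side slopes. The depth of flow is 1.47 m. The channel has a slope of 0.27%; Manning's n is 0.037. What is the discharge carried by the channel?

For a triangular section with side slope z = 2.1: A = zy² = 2.1×1.47² = 4.538 m²; P = 2y√(1+z²) = 2×1.47×2.326 = 6.838 m.
Hydraulic radius R = A/P = 4.538/6.838 = 0.6636 m.
Manning's equation: Q = (1/n) A R^(2/3) S^(1/2) = (1/0.037) × 4.538 × 0.6636^(2/3) × 0.0027^(1/2) = 4.85 m³/s.

Q = 4.85 m³/s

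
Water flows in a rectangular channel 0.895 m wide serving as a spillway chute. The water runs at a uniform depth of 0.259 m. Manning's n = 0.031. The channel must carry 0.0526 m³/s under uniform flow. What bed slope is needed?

Flow area A = b·y = 0.895 × 0.259 = 0.2318 m². Wetted perimeter P = b + 2y = 0.895 + 2×0.259 = 1.413 m.
Hydraulic radius R = A/P = 0.2318/1.413 = 0.1641 m.
From Manning's equation, S = [nQ / (1 A R^(2/3))]² = [0.031 × 0.0526 / (1 × 0.2318 × 0.1641^(2/3))]² = 0.000551.

S = 0.000551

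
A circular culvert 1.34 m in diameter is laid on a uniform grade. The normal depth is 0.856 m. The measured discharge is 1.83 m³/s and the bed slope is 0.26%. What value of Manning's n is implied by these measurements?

For a circular section of diameter D = 1.34 m at depth y = 0.856 m, the central angle is θ = 2 arccos(1 − 2y/D) = 3.704 rad. Then A = (D²/8)(θ − sin θ) = 0.9511 m² and P = Dθ/2 = 2.482 m.
Hydraulic radius R = A/P = 0.9511/2.482 = 0.3832 m.
Rearranging Manning's equation: n = (1/Q) A R^(2/3) S^(1/2) = (1/1.83) × 0.9511 × 0.3832^(2/3) × √0.0026 = 0.014.

n = 0.014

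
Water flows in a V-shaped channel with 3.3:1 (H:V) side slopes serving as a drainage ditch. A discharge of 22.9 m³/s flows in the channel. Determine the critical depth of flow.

y_c = 1.58 m

At critical depth, Q² T / (g A³) = 1, i.e. A³/T = Q²/g = 22.9²/9.81 = 53.46.
Trying y = 1.38 m: A³/T = 27.25 — short.
Trying y = 1.83 m: A³/T = 111.8 — over.
Trying y = 1.58 m: A³/T = 53.61 — ≈ 53.46.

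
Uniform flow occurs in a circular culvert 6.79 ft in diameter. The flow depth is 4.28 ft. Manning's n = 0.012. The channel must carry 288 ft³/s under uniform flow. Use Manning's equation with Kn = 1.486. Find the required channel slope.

For a circular section of diameter D = 6.79 ft at depth y = 4.28 ft, the central angle is θ = 2 arccos(1 − 2y/D) = 3.669 rad. Then A = (D²/8)(θ − sin θ) = 24.05 ft² and P = Dθ/2 = 12.46 ft.
Hydraulic radius R = A/P = 24.05/12.46 = 1.93 ft.
From Manning's equation, S = [nQ / (1.486 A R^(2/3))]² = [0.012 × 288 / (1.486 × 24.05 × 1.93^(2/3))]² = 0.00389.

S = 0.00389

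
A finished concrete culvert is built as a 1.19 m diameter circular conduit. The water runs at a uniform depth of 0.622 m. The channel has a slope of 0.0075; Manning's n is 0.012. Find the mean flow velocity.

For a circular section of diameter D = 1.19 m at depth y = 0.622 m, the central angle is θ = 2 arccos(1 − 2y/D) = 3.232 rad. Then A = (D²/8)(θ − sin θ) = 0.5882 m² and P = Dθ/2 = 1.923 m.
Hydraulic radius R = A/P = 0.5882/1.923 = 0.3058 m.
From Manning's equation, V = (1/n) R^(2/3) S^(1/2) = (1/0.012) × 0.3058^(2/3) × 0.0075^(1/2) = 3.28 m/s.

V = 3.28 m/s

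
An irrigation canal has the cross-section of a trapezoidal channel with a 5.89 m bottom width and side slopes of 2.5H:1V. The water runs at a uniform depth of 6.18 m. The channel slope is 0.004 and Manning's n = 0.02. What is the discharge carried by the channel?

Q = 937 m³/s

With bottom width b = 5.89 m and side slope z = 2.5: A = (b + zy)y = (5.89 + 2.5×6.18)×6.18 = 131.9 m²; P = b + 2y√(1+z²) = 5.89 + 2×6.18×2.693 = 39.17 m.
Hydraulic radius R = A/P = 131.9/39.17 = 3.367 m.
Manning's equation: Q = (1/n) A R^(2/3) S^(1/2) = (1/0.02) × 131.9 × 3.367^(2/3) × 0.004^(1/2) = 937 m³/s.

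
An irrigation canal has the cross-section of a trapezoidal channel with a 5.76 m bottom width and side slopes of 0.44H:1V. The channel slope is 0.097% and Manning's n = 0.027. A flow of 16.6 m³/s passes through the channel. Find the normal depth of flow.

y_n = 1.88 m

Manning's equation rearranged: A R^(2/3) = nQ / (1·√S) = 0.027 × 16.6 / (√0.00097) = 14.39.
Trying y = 1.61 m: A R^(2/3) = 11.25 — short.
Trying y = 1.88 m: A R^(2/3) = 14.41 — ≈ 14.39.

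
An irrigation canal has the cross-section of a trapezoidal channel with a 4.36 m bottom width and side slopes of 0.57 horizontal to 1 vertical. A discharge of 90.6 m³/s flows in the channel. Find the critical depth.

At critical depth, Q² T / (g A³) = 1, i.e. A³/T = Q²/g = 90.6²/9.81 = 836.7.
Try y = 3.77 m: A³/T = 1707 — over.
Try y = 2.5 m: A³/T = 419.6 — short.
Try y = 3.07 m: A³/T = 839.7 — close enough.

y_c = 3.07 m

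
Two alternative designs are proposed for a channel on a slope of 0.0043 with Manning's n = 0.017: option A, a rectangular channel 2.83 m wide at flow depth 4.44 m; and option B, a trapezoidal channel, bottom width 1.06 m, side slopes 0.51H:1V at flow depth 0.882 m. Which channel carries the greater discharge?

Channel A: Flow area A = b·y = 2.83 × 4.44 = 12.57 m². Wetted perimeter P = b + 2y = 2.83 + 2×4.44 = 11.71 m. Hydraulic radius R = A/P = 12.57/11.71 = 1.073 m. Q_A = (1/0.017)·12.57·1.073^(2/3)·√0.0043 = 50.8 m³/s.
Channel B: With bottom width b = 1.06 m and side slope z = 0.51: A = (b + zy)y = (1.06 + 0.51×0.882)×0.882 = 1.332 m²; P = b + 2y√(1+z²) = 1.06 + 2×0.882×1.123 = 3.04 m. Hydraulic radius R = A/P = 1.332/3.04 = 0.438 m. Q_B = (1/0.017)·1.332·0.438^(2/3)·√0.0043 = 2.963 m³/s.
Q_A = 50.8 m³/s vs Q_B = 2.963 m³/s, so channel A carries more.

channel A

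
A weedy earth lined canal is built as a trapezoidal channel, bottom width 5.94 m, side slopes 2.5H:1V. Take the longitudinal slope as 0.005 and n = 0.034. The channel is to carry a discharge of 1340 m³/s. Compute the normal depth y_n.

Manning's equation rearranged: A R^(2/3) = nQ / (1·√S) = 0.034 × 1340 / (√0.005) = 644.3.
Try y = 7.4 m: A R^(2/3) = 451.9 — short.
Try y = 9.88 m: A R^(2/3) = 899.1 — over.
Try y = 8.6 m: A R^(2/3) = 644.8 — ≈ 644.3.

y_n = 8.6 m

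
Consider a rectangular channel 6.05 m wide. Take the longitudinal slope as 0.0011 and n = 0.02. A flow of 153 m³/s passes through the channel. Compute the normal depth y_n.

y_n = 8.87 m

Manning's equation rearranged: A R^(2/3) = nQ / (1·√S) = 0.02 × 153 / (√0.0011) = 92.26.
At y = 11.2 m: A R^(2/3) = 120.8 — over.
At y = 6.48 m: A R^(2/3) = 63.52 — short.
At y = 8.87 m: A R^(2/3) = 92.3 — matches.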